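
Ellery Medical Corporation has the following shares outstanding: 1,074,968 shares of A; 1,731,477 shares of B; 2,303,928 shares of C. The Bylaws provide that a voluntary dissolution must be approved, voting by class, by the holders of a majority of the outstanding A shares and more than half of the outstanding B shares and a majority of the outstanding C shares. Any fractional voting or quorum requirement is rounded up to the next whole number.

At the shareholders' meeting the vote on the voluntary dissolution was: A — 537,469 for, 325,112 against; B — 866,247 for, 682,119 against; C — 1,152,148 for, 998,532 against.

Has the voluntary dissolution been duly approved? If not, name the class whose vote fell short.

A: a majority of 1074968 is 537485; 537,485 required, 537,469 in favor — not approved.
B: a majority of 1731477 is 865739; 865,739 required, 866,247 in favor — approved.
C: a majority of 2303928 is 1151965; 1,151,965 required, 1,152,148 in favor — approved.

Not approved — the A shares did not give the required vote.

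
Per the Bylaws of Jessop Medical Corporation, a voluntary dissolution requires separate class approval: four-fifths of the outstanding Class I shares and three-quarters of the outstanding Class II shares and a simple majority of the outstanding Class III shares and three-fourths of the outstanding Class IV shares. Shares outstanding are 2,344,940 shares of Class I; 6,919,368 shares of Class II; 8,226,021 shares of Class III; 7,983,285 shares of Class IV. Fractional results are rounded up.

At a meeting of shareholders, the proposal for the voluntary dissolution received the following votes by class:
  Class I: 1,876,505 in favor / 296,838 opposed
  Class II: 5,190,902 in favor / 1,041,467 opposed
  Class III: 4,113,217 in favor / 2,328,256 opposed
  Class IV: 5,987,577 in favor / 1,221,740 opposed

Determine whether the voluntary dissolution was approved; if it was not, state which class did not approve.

Class I: 4/5 of 2344940 = 1875952; 1,875,952 required, 1,876,505 in favor — approved.
Class II: 3/4 of 6919368 = 5189526; 5,189,526 required, 5,190,902 in favor — approved.
Class III: a majority of 8226021 is 4113011; 4,113,011 required, 4,113,217 in favor — approved.
Class IV: 3/4 of 7983285 = 5987463.75, rounded up to 5987464; 5,987,464 required, 5,987,577 in favor — approved.

Approved — every class gave the required vote.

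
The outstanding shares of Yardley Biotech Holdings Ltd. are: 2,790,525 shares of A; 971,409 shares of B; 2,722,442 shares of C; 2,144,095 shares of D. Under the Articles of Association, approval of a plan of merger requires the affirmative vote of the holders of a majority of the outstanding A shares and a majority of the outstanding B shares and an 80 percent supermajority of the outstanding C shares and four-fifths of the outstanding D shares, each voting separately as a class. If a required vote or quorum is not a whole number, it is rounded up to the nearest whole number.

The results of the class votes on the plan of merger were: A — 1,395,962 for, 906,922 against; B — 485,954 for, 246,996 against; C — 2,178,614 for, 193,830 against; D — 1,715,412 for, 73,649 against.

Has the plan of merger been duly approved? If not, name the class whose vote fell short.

Approved — every class gave the required vote.

A: a majority of 2790525 is 1395263; 1,395,263 required, 1,395,962 in favor — approved.
B: a majority of 971409 is 485705; 485,705 required, 485,954 in favor — approved.
C: 4/5 of 2722442 = 2177953.60, rounded up to 2177954; 2,177,954 required, 2,178,614 in favor — approved.
D: 4/5 of 2144095 = 1715276; 1,715,276 required, 1,715,412 in favor — approved.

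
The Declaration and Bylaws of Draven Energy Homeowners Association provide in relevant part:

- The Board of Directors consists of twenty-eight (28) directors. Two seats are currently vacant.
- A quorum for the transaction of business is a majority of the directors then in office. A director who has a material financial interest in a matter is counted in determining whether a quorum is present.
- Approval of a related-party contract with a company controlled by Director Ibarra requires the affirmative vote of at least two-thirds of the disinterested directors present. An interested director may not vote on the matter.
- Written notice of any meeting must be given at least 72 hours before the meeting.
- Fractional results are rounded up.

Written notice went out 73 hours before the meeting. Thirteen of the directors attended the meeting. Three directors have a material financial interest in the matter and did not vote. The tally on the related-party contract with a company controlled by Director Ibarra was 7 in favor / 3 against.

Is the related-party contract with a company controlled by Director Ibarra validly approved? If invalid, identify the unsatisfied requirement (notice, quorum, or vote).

Notice: 73 hours given; 72 required (73 ≥ 72). Satisfied.
Quorum: 13 present (interested directors count toward quorum); quorum is 14. Not satisfied.
Vote: the related-party contract with a company controlled by Director Ibarra requires two-thirds of the disinterested directors present (13 − 3 = 10). 2/3 of 10 = 6.67, rounded up to 7, so 7 affirmative votes are needed; 7 voted in favor. Satisfied. (Moot — without a quorum no business can be validly transacted.)

Invalid — quorum requirement not satisfied.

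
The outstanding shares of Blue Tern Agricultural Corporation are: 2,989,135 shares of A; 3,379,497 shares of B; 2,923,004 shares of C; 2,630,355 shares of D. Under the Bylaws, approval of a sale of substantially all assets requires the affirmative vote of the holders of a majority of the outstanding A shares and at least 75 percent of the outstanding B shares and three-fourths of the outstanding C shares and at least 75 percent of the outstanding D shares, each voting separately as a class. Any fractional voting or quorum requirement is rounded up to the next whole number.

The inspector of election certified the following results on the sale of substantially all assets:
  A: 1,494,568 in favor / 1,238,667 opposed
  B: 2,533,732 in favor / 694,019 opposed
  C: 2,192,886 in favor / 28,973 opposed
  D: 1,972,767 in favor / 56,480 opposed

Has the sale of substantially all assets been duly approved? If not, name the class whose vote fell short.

A: a majority of 2989135 is 1494568; 1,494,568 required, 1,494,568 in favor — approved.
B: 3/4 of 3379497 = 2534622.75, rounded up to 2534623; 2,534,623 required, 2,533,732 in favor — not approved.
C: 3/4 of 2923004 = 2192253; 2,192,253 required, 2,192,886 in favor — approved.
D: 3/4 of 2630355 = 1972766.25, rounded up to 1972767; 1,972,767 required, 1,972,767 in favor — approved.

Not approved — the B shares did not give the required vote.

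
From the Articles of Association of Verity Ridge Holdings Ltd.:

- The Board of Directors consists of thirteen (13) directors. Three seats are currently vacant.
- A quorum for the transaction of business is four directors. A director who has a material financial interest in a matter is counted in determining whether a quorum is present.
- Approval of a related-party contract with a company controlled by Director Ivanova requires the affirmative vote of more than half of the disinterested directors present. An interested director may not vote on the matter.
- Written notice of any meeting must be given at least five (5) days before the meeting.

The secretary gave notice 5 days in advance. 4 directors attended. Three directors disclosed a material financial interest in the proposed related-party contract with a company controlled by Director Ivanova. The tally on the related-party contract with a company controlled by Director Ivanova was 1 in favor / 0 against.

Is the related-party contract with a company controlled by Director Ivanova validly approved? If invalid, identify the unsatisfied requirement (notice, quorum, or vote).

Notice: 5 days given; 5 required (5 ≥ 5). Satisfied.
Quorum: 4 present (interested directors count toward quorum); quorum is 4. Satisfied.
Vote: the related-party contract with a company controlled by Director Ivanova requires a majority of the disinterested directors present (4 − 3 = 1). A majority of 1 is 1, so 1 affirmative vote is needed; 1 voted in favor. Satisfied.

Valid — all requirements satisfied.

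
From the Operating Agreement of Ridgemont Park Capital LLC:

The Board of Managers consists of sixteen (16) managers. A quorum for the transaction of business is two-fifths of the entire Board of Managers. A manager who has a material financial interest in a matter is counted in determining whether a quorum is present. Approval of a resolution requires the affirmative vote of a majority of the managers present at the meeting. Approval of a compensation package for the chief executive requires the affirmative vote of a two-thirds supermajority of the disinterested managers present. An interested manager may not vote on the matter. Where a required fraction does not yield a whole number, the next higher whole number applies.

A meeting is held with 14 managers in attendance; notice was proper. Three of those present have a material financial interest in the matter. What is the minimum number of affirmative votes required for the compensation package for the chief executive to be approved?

The compensation package for the chief executive requires two-thirds of the disinterested managers present (14 − 3 = 11).
2/3 of 11 = 7.33, rounded up to 8.

8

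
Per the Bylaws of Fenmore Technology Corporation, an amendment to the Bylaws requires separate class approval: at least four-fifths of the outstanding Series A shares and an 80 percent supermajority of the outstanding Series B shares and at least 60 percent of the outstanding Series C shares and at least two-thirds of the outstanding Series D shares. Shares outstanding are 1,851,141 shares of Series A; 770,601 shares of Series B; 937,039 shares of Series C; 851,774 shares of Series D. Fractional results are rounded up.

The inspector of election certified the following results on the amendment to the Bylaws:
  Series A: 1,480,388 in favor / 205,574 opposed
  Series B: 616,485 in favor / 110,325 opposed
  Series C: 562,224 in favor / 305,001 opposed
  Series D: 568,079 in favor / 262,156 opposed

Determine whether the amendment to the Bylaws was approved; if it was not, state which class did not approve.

Series A: 4/5 of 1851141 = 1480912.80, rounded up to 1480913; 1,480,913 required, 1,480,388 in favor — not approved.
Series B: 4/5 of 770601 = 616480.80, rounded up to 616481; 616,481 required, 616,485 in favor — approved.
Series C: 3/5 of 937039 = 562223.40, rounded up to 562224; 562,224 required, 562,224 in favor — approved.
Series D: 2/3 of 851774 = 567849.33, rounded up to 567850; 567,850 required, 568,079 in favor — approved.

Not approved — the Series A shares did not give the required vote.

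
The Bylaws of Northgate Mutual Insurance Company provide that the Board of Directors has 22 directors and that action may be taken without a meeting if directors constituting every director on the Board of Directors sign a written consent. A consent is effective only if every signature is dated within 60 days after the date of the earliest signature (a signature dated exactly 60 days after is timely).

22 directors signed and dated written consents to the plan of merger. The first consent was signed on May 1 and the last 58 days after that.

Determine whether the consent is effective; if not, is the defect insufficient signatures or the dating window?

Signatures required: the unanimous vote of 22 — unanimous means all 22, so 22 needed; 22 signed. Sufficient.
Dating window: the latest signature is 58 days after the earliest; the limit is 60 days. Within the window.

Effective — both the signature and dating-window requirements are satisfied.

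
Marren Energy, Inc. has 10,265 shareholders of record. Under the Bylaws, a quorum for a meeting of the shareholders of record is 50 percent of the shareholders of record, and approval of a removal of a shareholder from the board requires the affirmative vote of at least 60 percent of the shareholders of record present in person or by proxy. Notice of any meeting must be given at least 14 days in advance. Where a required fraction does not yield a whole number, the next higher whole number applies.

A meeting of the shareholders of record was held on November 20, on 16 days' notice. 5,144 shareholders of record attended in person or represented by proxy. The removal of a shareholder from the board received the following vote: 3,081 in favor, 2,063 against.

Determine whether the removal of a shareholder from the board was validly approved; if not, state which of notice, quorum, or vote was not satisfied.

Notice: 16 days given; 14 required. Satisfied.
Quorum: 50% of 10,265 = 5,132.50, rounded up to 5,133; 5,144 present. Satisfied.
Vote: requires three-fifths of those present (5,144); 3/5 of 5144 = 3086.40, rounded up to 3087, so 3,087 needed; 3,081 in favor. Not satisfied.

Invalid — vote requirement not satisfied.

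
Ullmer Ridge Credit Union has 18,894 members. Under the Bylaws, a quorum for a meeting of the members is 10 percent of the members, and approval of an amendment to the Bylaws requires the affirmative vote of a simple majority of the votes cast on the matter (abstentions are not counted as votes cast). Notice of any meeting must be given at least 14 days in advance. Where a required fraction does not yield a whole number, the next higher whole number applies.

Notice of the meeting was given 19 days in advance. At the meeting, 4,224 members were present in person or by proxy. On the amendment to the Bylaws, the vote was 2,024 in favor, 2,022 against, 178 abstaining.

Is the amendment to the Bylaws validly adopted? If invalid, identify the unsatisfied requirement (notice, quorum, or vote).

Notice: 19 days given; 14 required. Satisfied.
Quorum: 10% of 18,894 = 1,889.40, rounded up to 1,890; 4,224 present. Satisfied.
Vote: requires a majority of the votes cast (4,224 − 178 abstaining = 4,046); a majority of 4046 is 2024, so 2,024 needed; 2,024 in favor. Satisfied.

Valid — all requirements satisfied.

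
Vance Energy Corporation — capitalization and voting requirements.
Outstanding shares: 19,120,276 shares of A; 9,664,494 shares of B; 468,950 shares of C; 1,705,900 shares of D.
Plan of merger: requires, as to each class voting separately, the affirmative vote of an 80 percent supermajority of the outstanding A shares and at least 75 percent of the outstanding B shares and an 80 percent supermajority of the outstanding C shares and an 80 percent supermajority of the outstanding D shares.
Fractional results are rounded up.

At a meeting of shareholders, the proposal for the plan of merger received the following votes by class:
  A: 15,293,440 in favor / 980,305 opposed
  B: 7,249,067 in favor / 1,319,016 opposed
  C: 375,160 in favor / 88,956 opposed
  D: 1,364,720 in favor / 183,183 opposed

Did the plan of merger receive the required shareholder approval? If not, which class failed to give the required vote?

Not approved — the A shares did not give the required vote.

A: 4/5 of 19120276 = 15296220.80, rounded up to 15296221; 15,296,221 required, 15,293,440 in favor — not approved.
B: 3/4 of 9664494 = 7248370.50, rounded up to 7248371; 7,248,371 required, 7,249,067 in favor — approved.
C: 4/5 of 468950 = 375160; 375,160 required, 375,160 in favor — approved.
D: 4/5 of 1705900 = 1364720; 1,364,720 required, 1,364,720 in favor — approved.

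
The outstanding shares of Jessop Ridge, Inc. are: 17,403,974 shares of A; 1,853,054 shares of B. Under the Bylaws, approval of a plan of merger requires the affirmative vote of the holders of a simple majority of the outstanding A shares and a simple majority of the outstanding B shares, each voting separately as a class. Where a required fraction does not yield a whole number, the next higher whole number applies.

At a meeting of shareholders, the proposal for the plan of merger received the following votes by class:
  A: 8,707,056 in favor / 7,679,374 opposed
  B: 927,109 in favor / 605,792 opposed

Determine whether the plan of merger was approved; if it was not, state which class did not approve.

Approved — every class gave the required vote.

A: a majority of 17403974 is 8701988; 8,701,988 required, 8,707,056 in favor — approved.
B: a majority of 1853054 is 926528; 926,528 required, 927,109 in favor — approved.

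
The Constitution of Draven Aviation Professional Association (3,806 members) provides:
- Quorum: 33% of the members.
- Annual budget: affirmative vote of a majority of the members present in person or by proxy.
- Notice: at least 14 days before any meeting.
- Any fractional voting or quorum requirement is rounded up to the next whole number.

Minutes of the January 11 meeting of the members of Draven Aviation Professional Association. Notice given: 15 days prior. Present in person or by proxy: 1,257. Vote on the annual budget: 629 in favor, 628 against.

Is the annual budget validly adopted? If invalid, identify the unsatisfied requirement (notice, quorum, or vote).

Notice: 15 days given; 14 required. Satisfied.
Quorum: 33% of 3,806 = 1,255.98, rounded up to 1,256; 1,257 present. Satisfied.
Vote: requires a majority of those present (1,257); a majority of 1257 is 629, so 629 needed; 629 in favor. Satisfied.

Valid — all requirements satisfied.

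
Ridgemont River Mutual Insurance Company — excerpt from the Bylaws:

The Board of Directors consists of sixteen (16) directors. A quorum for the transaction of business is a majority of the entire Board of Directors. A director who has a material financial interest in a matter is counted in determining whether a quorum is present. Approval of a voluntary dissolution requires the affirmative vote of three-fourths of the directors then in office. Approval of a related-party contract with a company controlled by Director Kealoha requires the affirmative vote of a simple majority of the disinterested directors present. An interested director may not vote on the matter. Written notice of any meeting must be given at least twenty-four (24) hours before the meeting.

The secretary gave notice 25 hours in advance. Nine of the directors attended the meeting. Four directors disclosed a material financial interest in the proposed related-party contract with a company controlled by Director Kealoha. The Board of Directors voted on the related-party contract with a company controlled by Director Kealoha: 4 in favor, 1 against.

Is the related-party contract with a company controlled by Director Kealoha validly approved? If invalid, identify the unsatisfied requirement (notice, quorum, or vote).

Valid — all requirements satisfied.

Notice: 25 hours given; 24 required (25 ≥ 24). Satisfied.
Quorum: 9 present (interested directors count toward quorum); quorum is 9. Satisfied.
Vote: the related-party contract with a company controlled by Director Kealoha requires a majority of the disinterested directors present (9 − 4 = 5). A majority of 5 is 3, so 3 affirmative votes are needed; 4 voted in favor. Satisfied.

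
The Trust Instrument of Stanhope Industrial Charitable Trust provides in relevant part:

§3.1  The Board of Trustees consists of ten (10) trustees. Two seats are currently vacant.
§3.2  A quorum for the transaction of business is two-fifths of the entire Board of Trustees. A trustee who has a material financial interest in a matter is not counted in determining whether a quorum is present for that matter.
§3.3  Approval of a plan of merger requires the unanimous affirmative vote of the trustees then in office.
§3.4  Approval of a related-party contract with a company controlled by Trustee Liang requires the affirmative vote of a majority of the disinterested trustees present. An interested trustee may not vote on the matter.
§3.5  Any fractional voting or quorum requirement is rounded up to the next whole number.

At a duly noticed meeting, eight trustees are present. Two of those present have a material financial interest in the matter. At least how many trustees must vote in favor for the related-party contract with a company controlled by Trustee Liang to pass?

4

The related-party contract with a company controlled by Trustee Liang requires a majority of the disinterested trustees present (8 − 2 = 6).
A majority of 6 is 4.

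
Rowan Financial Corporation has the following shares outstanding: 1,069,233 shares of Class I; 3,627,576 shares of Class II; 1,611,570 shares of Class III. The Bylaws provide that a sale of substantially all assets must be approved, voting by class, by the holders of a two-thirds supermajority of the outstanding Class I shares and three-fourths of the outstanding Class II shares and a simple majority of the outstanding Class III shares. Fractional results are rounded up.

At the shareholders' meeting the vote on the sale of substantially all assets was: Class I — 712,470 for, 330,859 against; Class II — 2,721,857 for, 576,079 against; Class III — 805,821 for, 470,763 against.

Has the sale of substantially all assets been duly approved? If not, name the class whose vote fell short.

Not approved — the Class I shares did not give the required vote.

Class I: 2/3 of 1069233 = 712822; 712,822 required, 712,470 in favor — not approved.
Class II: 3/4 of 3627576 = 2720682; 2,720,682 required, 2,721,857 in favor — approved.
Class III: a majority of 1611570 is 805786; 805,786 required, 805,821 in favor — approved.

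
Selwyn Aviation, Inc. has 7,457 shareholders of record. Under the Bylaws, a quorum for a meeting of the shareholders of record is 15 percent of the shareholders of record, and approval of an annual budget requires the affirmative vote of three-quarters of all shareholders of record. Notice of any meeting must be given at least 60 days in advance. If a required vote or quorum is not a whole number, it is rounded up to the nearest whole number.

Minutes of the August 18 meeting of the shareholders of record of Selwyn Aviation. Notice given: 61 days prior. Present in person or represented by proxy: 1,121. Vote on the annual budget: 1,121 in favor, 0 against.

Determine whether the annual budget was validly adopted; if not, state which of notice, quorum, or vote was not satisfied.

Notice: 61 days given; 60 required. Satisfied.
Quorum: 15% of 7,457 = 1,118.55, rounded up to 1,119; 1,121 present. Satisfied.
Vote: requires three-fourths of all shareholders of record (7,457); 3/4 of 7457 = 5592.75, rounded up to 5593, so 5,593 needed; 1,121 in favor. Not satisfied.

Invalid — vote requirement not satisfied.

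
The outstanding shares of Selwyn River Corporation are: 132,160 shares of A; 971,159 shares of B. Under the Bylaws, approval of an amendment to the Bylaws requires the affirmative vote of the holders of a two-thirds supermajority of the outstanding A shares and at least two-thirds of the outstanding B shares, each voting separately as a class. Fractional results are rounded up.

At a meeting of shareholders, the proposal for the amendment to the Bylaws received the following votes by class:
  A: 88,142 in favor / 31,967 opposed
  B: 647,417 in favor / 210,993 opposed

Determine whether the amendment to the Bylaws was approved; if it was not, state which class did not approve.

A: 2/3 of 132160 = 88106.67, rounded up to 88107; 88,107 required, 88,142 in favor — approved.
B: 2/3 of 971159 = 647439.33, rounded up to 647440; 647,440 required, 647,417 in favor — not approved.

Not approved — the B shares did not give the required vote.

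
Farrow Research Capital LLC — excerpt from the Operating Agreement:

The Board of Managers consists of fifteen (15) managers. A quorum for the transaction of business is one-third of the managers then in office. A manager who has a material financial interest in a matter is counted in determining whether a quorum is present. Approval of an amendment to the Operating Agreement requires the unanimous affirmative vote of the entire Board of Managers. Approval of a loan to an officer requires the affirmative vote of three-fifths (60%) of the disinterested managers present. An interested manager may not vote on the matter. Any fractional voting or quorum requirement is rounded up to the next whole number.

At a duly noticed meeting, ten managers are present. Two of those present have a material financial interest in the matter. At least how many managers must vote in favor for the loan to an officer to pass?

The loan to an officer requires three-fifths of the disinterested managers present (10 − 2 = 8).
3/5 of 8 = 4.80, rounded up to 5.

5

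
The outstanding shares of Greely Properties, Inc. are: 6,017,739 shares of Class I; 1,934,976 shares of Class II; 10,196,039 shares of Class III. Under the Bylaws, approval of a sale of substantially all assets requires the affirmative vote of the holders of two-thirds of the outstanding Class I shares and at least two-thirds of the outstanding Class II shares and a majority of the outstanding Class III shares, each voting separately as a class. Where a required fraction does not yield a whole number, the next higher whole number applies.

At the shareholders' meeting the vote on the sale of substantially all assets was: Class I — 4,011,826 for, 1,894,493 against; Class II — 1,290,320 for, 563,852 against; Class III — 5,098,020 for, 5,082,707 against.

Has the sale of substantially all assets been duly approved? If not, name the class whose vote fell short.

Approved — every class gave the required vote.

Class I: 2/3 of 6017739 = 4011826; 4,011,826 required, 4,011,826 in favor — approved.
Class II: 2/3 of 1934976 = 1289984; 1,289,984 required, 1,290,320 in favor — approved.
Class III: a majority of 10196039 is 5098020; 5,098,020 required, 5,098,020 in favor — approved.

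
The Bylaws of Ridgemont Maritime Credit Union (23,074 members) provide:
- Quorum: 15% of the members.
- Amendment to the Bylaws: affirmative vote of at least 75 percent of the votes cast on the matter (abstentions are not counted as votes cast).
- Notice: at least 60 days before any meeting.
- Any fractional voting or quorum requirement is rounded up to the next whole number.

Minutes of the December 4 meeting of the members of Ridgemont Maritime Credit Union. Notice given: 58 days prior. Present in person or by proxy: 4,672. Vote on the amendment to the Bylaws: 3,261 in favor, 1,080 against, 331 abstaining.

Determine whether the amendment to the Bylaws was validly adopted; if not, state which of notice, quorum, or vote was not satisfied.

Invalid — notice requirement not satisfied.

Notice: 58 days given; 60 required. Not satisfied.
Quorum: 15% of 23,074 = 3,461.10, rounded up to 3,462; 4,672 present. Satisfied.
Vote: requires three-fourths of the votes cast (4,672 − 331 abstaining = 4,341); 3/4 of 4341 = 3255.75, rounded up to 3256, so 3,256 needed; 3,261 in favor. Satisfied.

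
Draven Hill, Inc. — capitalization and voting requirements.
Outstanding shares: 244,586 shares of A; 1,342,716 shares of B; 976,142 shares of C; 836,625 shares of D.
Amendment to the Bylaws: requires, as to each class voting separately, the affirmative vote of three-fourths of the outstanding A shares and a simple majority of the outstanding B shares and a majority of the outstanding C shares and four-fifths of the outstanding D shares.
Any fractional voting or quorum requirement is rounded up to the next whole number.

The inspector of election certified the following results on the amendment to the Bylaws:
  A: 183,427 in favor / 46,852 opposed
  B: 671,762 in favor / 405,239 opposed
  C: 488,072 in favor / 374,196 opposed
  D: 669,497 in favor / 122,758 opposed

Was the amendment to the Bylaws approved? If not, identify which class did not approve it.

Not approved — the A shares did not give the required vote.

A: 3/4 of 244586 = 183439.50, rounded up to 183440; 183,440 required, 183,427 in favor — not approved.
B: a majority of 1342716 is 671359; 671,359 required, 671,762 in favor — approved.
C: a majority of 976142 is 488072; 488,072 required, 488,072 in favor — approved.
D: 4/5 of 836625 = 669300; 669,300 required, 669,497 in favor — approved.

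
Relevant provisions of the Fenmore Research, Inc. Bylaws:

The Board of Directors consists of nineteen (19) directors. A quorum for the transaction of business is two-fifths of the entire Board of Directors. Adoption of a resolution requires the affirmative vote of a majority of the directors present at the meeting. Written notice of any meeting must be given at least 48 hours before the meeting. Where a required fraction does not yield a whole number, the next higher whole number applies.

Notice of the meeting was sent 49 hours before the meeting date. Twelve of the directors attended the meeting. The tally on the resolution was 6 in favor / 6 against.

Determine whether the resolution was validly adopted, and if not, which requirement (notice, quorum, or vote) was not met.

Invalid — vote requirement not satisfied.

Notice: 49 hours given; 48 required (49 ≥ 48). Satisfied.
Quorum: 12 present; quorum is 8. Satisfied.
Vote: the resolution requires a majority of the directors present (12). A majority of 12 is 7, so 7 affirmative votes are needed; 6 voted in favor. Not satisfied.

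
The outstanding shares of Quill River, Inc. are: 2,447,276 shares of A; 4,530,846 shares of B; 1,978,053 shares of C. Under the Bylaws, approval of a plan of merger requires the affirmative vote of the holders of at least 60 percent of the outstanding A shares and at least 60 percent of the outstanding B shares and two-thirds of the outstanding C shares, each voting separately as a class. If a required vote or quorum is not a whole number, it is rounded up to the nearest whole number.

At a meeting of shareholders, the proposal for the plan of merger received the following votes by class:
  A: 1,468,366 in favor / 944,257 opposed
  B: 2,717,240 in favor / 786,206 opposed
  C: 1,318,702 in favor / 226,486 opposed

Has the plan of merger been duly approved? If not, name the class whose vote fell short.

Not approved — the B shares did not give the required vote.

A: 3/5 of 2447276 = 1468365.60, rounded up to 1468366; 1,468,366 required, 1,468,366 in favor — approved.
B: 3/5 of 4530846 = 2718507.60, rounded up to 2718508; 2,718,508 required, 2,717,240 in favor — not approved.
C: 2/3 of 1978053 = 1318702; 1,318,702 required, 1,318,702 in favor — approved.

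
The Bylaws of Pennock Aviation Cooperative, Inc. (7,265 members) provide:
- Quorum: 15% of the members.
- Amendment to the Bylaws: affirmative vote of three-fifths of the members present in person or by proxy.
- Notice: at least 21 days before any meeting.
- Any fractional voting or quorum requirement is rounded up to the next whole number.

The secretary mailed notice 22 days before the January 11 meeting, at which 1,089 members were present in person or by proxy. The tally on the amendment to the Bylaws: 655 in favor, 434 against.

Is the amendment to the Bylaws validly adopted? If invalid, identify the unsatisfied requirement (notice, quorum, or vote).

Notice: 22 days given; 21 required. Satisfied.
Quorum: 15% of 7,265 = 1,089.75, rounded up to 1,090; 1,089 present. Not satisfied.
Vote: requires three-fifths of those present (1,089); 3/5 of 1089 = 653.40, rounded up to 654, so 654 needed; 655 in favor. Satisfied.

Invalid — quorum requirement not satisfied.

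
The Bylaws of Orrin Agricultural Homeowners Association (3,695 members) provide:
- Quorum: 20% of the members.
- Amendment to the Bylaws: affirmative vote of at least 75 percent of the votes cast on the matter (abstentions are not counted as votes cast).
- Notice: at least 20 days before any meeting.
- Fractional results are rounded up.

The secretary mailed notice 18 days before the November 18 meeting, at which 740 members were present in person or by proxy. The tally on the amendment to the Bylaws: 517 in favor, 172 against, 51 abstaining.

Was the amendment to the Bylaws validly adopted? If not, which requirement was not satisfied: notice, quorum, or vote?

Notice: 18 days given; 20 required. Not satisfied.
Quorum: 20% of 3,695 = 739; 740 present. Satisfied.
Vote: requires three-fourths of the votes cast (740 − 51 abstaining = 689); 3/4 of 689 = 516.75, rounded up to 517, so 517 needed; 517 in favor. Satisfied.

Invalid — notice requirement not satisfied.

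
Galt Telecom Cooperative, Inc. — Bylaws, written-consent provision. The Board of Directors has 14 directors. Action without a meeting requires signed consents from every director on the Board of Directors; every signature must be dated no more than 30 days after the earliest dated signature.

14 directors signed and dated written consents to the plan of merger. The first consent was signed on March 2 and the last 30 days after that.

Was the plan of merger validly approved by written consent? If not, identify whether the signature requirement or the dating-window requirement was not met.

Signatures required: all of 14 — unanimous means all 14, so 14 needed; 14 signed. Sufficient.
Dating window: the latest signature is 30 days after the earliest; the limit is 30 days. Within the window.

Effective — both the signature and dating-window requirements are satisfied.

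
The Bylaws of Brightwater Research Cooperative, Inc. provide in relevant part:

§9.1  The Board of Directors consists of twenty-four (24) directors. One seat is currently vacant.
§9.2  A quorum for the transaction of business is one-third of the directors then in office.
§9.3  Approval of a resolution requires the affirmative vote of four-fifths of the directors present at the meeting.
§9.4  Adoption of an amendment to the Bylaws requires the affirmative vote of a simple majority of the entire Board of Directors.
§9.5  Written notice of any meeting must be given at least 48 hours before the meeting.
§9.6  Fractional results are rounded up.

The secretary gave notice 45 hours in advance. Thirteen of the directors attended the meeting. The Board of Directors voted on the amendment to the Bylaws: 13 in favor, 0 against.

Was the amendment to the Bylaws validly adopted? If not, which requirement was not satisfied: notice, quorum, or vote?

Notice: 45 hours given; 48 required (45 < 48). Not satisfied.
Quorum: 13 present; quorum is 8. Satisfied.
Vote: the amendment to the Bylaws requires a majority of the entire Board of Directors (24). A majority of 24 is 13, so 13 affirmative votes are needed; 13 voted in favor. Satisfied.

Invalid — notice requirement not satisfied.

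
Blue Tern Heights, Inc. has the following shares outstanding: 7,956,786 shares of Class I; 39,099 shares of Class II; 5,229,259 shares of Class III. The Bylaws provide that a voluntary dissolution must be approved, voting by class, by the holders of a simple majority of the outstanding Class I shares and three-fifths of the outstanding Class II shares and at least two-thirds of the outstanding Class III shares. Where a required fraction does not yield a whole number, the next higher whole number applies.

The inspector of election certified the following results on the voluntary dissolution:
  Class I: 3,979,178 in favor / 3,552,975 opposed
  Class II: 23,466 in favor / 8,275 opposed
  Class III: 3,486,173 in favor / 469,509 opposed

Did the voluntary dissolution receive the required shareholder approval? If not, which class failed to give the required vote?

Class I: a majority of 7956786 is 3978394; 3,978,394 required, 3,979,178 in favor — approved.
Class II: 3/5 of 39099 = 23459.40, rounded up to 23460; 23,460 required, 23,466 in favor — approved.
Class III: 2/3 of 5229259 = 3486172.67, rounded up to 3486173; 3,486,173 required, 3,486,173 in favor — approved.

Approved — every class gave the required vote.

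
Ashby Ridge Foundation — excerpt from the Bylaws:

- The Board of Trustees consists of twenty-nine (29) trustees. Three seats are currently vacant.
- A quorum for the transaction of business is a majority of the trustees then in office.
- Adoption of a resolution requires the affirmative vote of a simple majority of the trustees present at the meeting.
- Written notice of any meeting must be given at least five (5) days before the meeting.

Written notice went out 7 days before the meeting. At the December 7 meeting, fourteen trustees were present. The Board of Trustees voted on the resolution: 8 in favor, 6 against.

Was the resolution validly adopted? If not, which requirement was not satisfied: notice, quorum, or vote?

Valid — all requirements satisfied.

Notice: 7 days given; 5 required (7 ≥ 5). Satisfied.
Quorum: 14 present; quorum is 14. Satisfied.
Vote: the resolution requires a majority of the trustees present (14). A majority of 14 is 8, so 8 affirmative votes are needed; 8 voted in favor. Satisfied.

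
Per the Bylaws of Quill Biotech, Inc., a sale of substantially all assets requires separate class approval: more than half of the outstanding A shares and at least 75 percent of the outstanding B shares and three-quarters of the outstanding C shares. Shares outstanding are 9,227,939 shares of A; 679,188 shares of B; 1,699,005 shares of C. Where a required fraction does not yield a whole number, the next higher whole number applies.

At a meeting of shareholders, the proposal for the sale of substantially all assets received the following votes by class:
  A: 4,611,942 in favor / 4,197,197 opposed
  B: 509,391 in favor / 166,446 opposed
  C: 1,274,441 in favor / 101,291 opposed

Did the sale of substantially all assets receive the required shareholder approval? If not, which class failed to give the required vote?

A: a majority of 9227939 is 4613970; 4,613,970 required, 4,611,942 in favor — not approved.
B: 3/4 of 679188 = 509391; 509,391 required, 509,391 in favor — approved.
C: 3/4 of 1699005 = 1274253.75, rounded up to 1274254; 1,274,254 required, 1,274,441 in favor — approved.

Not approved — the A shares did not give the required vote.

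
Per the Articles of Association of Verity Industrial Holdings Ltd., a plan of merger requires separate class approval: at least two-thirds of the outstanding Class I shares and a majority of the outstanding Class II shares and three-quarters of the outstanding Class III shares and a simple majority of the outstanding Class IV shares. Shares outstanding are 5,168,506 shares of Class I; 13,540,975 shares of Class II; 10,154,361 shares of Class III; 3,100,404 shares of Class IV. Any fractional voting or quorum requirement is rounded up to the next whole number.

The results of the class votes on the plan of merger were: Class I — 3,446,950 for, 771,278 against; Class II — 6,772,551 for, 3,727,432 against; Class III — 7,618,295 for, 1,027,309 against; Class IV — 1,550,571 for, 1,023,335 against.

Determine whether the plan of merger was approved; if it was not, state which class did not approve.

Class I: 2/3 of 5168506 = 3445670.67, rounded up to 3445671; 3,445,671 required, 3,446,950 in favor — approved.
Class II: a majority of 13540975 is 6770488; 6,770,488 required, 6,772,551 in favor — approved.
Class III: 3/4 of 10154361 = 7615770.75, rounded up to 7615771; 7,615,771 required, 7,618,295 in favor — approved.
Class IV: a majority of 3100404 is 1550203; 1,550,203 required, 1,550,571 in favor — approved.

Approved — every class gave the required vote.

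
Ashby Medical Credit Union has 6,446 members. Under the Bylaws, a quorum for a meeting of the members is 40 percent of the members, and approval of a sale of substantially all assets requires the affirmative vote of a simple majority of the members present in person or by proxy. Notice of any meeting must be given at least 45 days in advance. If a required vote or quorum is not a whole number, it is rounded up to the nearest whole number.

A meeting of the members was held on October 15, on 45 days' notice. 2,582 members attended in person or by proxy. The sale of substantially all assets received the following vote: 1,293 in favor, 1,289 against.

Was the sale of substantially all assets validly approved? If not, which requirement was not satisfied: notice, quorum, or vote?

Valid — all requirements satisfied.

Notice: 45 days given; 45 required. Satisfied.
Quorum: 40% of 6,446 = 2,578.40, rounded up to 2,579; 2,582 present. Satisfied.
Vote: requires a majority of those present (2,582); a majority of 2582 is 1292, so 1,292 needed; 1,293 in favor. Satisfied.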